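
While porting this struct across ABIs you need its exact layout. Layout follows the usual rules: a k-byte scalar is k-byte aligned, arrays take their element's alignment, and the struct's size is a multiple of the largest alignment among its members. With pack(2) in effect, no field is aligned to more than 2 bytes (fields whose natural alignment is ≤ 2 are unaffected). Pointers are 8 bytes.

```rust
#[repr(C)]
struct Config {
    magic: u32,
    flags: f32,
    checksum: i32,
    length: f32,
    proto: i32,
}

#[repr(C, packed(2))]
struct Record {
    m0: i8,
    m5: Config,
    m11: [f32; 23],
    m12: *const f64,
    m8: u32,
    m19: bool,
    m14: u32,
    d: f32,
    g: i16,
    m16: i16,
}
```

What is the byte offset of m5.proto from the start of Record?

Config: magic at 0 (size 4, align 4) → ends 4; flags at 4 (size 4, align 4) → ends 8; checksum at 8 (size 4, align 4) → ends 12; length at 12 (size 4, align 4) → ends 16; proto at 16 (size 4, align 4) → ends 20; total 20 bytes, alignment 4
m0 at 0 (size 1, align 1) → ends 1
pad 1 to align 2 for m5
m5 at 2 (size 20, align 2) → ends 22
within Config: proto at 16
2 + 16 = 18

18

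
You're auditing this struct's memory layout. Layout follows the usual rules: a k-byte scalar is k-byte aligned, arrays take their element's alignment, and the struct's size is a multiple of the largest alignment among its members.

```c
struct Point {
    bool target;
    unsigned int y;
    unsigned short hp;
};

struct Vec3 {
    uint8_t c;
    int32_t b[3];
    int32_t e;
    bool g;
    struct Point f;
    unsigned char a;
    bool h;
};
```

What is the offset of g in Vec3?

Point: @0: target [1B, align 1] → 1; +3 pad (align 4); @4: y [4B, align 4] → 8; @8: hp [2B, align 2] → 10; +2 tail pad (align 4); size 12, align 4
@0: c [1B, align 1] → 1
+3 pad (align 4)
@4: b [12B, align 4] → 16
@16: e [4B, align 4] → 20
@20: g [1B, align 1] → 21

20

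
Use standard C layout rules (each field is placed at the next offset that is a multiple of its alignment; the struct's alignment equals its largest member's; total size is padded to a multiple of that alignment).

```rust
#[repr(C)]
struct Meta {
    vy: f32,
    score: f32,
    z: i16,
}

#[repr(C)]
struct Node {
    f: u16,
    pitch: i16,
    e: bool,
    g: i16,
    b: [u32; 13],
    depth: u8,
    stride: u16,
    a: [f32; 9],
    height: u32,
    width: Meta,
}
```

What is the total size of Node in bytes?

Meta: 0..4  vy  (4B, 4-aligned); 4..8  score  (4B, 4-aligned); 8..10  z  (2B, 2-aligned); 10..12  -- tail padding (2B); sizeof = 12, alignof = 4
0..2  f  (2B, 2-aligned)
2..4  pitch  (2B, 2-aligned)
4..5  e  (1B, 1-aligned)
5..6  -- padding (1B)
6..8  g  (2B, 2-aligned)
8..60  b  (52B, 4-aligned)
60..61  depth  (1B, 1-aligned)
61..62  -- padding (1B)
62..64  stride  (2B, 2-aligned)
64..100  a  (36B, 4-aligned)
100..104  height  (4B, 4-aligned)
104..116  width  (12B, 4-aligned)
sizeof = 116, alignof = 4

116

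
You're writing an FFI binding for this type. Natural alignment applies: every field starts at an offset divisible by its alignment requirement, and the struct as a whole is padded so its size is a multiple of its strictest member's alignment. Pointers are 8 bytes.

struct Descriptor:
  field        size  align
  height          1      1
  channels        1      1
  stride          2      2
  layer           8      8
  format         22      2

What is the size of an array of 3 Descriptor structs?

120

height at 0 (size 1, align 1) → ends 1
channels at 1 (size 1, align 1) → ends 2
stride at 2 (size 2, align 2) → ends 4
pad 4 to align 8 for layer
layer at 8 (size 8, align 8) → ends 16
format at 16 (size 22, align 2) → ends 38
tail pad 2 to reach multiple of 8
total 40 bytes, alignment 8
array of 3: 3 × 40 = 120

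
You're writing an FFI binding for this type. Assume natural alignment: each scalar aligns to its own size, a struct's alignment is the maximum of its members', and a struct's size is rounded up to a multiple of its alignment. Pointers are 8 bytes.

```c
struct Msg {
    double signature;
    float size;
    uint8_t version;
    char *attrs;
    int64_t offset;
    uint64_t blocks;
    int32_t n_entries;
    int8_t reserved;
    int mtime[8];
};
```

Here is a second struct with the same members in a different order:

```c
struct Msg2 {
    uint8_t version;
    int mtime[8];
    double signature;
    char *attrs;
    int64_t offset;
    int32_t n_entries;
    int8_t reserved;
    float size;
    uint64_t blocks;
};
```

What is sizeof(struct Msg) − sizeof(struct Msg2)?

0..8  signature  (8B, 8-aligned)
8..12  size  (4B, 4-aligned)
12..13  version  (1B, 1-aligned)
13..16  -- padding (3B)
16..24  attrs  (8B, 8-aligned)
24..32  offset  (8B, 8-aligned)
32..40  blocks  (8B, 8-aligned)
40..44  n_entries  (4B, 4-aligned)
44..45  reserved  (1B, 1-aligned)
45..48  -- padding (3B)
48..80  mtime  (32B, 4-aligned)
sizeof = 80, alignof = 8
— Msg2 —
0..1  version  (1B, 1-aligned)
1..4  -- padding (3B)
4..36  mtime  (32B, 4-aligned)
36..40  -- padding (4B)
40..48  signature  (8B, 8-aligned)
48..56  attrs  (8B, 8-aligned)
56..64  offset  (8B, 8-aligned)
64..68  n_entries  (4B, 4-aligned)
68..69  reserved  (1B, 1-aligned)
69..72  -- padding (3B)
72..76  size  (4B, 4-aligned)
76..80  -- padding (4B)
80..88  blocks  (8B, 8-aligned)
sizeof = 88, alignof = 8
80 − 88 = -8

-8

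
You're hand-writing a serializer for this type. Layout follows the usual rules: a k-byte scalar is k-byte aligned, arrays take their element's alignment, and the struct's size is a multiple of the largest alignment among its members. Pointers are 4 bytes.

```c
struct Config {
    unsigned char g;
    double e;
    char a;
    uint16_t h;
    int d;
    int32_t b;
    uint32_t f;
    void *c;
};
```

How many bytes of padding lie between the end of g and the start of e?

7

0..1  g  (1B, 1-aligned)
1..8  -- padding (7B)
8..16  e  (8B, 8-aligned)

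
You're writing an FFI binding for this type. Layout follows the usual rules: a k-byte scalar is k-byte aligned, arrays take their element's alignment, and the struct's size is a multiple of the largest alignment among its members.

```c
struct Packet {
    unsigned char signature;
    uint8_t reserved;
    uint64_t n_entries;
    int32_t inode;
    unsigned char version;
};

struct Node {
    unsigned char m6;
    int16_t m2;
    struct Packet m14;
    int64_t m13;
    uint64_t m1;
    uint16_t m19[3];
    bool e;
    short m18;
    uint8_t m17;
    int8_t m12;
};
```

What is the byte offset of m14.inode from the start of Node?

24

Packet: 0..1  signature  (1B, 1-aligned); 1..2  reserved  (1B, 1-aligned); 2..8  -- padding (6B); 8..16  n_entries  (8B, 8-aligned); 16..20  inode  (4B, 4-aligned); 20..21  version  (1B, 1-aligned); 21..24  -- tail padding (3B); sizeof = 24, alignof = 8
0..1  m6  (1B, 1-aligned)
1..2  -- padding (1B)
2..4  m2  (2B, 2-aligned)
4..8  -- padding (4B)
8..32  m14  (24B, 8-aligned)
within Packet: inode at 16
8 + 16 = 24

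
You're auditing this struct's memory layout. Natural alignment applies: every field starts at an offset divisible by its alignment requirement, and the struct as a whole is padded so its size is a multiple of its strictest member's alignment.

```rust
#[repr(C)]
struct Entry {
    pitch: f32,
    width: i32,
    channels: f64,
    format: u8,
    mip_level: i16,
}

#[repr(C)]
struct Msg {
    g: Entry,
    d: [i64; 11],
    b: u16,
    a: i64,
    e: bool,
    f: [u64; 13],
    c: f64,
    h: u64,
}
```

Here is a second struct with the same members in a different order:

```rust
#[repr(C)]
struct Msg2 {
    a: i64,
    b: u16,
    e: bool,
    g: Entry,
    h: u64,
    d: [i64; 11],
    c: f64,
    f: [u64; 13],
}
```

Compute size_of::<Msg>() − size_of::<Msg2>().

Entry: pitch at 0 (size 4, align 4) → ends 4; width at 4 (size 4, align 4) → ends 8; channels at 8 (size 8, align 8) → ends 16; format at 16 (size 1, align 1) → ends 17; pad 1 to align 2 for mip_level; mip_level at 18 (size 2, align 2) → ends 20; tail pad 4 to reach multiple of 8; total 24 bytes, alignment 8
g at 0 (size 24, align 8) → ends 24
d at 24 (size 88, align 8) → ends 112
b at 112 (size 2, align 2) → ends 114
pad 6 to align 8 for a
a at 120 (size 8, align 8) → ends 128
e at 128 (size 1, align 1) → ends 129
pad 7 to align 8 for f
f at 136 (size 104, align 8) → ends 240
c at 240 (size 8, align 8) → ends 248
h at 248 (size 8, align 8) → ends 256
total 256 bytes, alignment 8
— Msg2 —
a at 0 (size 8, align 8) → ends 8
b at 8 (size 2, align 2) → ends 10
e at 10 (size 1, align 1) → ends 11
pad 5 to align 8 for g
g at 16 (size 24, align 8) → ends 40
h at 40 (size 8, align 8) → ends 48
d at 48 (size 88, align 8) → ends 136
c at 136 (size 8, align 8) → ends 144
f at 144 (size 104, align 8) → ends 248
total 248 bytes, alignment 8
256 − 248 = 8

8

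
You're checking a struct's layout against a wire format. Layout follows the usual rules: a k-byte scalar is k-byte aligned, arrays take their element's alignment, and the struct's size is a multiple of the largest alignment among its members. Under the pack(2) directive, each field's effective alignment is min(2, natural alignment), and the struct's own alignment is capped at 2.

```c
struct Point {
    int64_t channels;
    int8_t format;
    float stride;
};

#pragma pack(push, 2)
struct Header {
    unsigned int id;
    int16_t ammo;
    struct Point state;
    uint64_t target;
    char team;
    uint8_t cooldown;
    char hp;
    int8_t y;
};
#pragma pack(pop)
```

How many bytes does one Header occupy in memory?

Point: 0..8  channels  (8B, 8-aligned); 8..9  format  (1B, 1-aligned); 9..12  -- padding (3B); 12..16  stride  (4B, 4-aligned); sizeof = 16, alignof = 8
0..4  id  (4B, 2-aligned)
4..6  ammo  (2B, 2-aligned)
6..22  state  (16B, 2-aligned)
22..30  target  (8B, 2-aligned)
30..31  team  (1B, 1-aligned)
31..32  cooldown  (1B, 1-aligned)
32..33  hp  (1B, 1-aligned)
33..34  y  (1B, 1-aligned)
sizeof = 34, alignof = 2

34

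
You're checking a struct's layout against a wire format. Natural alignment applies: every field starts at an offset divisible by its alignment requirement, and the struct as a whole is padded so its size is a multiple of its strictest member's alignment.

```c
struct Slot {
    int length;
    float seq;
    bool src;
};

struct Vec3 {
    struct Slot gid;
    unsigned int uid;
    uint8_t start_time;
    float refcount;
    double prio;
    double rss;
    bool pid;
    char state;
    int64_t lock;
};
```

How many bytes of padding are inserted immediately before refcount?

Slot: length at 0 (size 4, align 4) → ends 4; seq at 4 (size 4, align 4) → ends 8; src at 8 (size 1, align 1) → ends 9; tail pad 3 to reach multiple of 4; total 12 bytes, alignment 4
gid at 0 (size 12, align 4) → ends 12
uid at 12 (size 4, align 4) → ends 16
start_time at 16 (size 1, align 1) → ends 17
pad 3 to align 4 for refcount
refcount at 20 (size 4, align 4) → ends 24

3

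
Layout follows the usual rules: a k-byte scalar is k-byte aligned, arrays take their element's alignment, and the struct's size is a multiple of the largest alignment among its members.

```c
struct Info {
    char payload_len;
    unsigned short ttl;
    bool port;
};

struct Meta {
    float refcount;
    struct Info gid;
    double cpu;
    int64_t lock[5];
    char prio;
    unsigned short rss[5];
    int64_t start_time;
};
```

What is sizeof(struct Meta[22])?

Info: @0: payload_len [1B, align 1] → 1; +1 pad (align 2); @2: ttl [2B, align 2] → 4; @4: port [1B, align 1] → 5; +1 tail pad (align 2); size 6, align 2
@0: refcount [4B, align 4] → 4
@4: gid [6B, align 2] → 10
+6 pad (align 8)
@16: cpu [8B, align 8] → 24
@24: lock [40B, align 8] → 64
@64: prio [1B, align 1] → 65
+1 pad (align 2)
@66: rss [10B, align 2] → 76
+4 pad (align 8)
@80: start_time [8B, align 8] → 88
size 88, align 8
array of 22: 22 × 88 = 1936

1936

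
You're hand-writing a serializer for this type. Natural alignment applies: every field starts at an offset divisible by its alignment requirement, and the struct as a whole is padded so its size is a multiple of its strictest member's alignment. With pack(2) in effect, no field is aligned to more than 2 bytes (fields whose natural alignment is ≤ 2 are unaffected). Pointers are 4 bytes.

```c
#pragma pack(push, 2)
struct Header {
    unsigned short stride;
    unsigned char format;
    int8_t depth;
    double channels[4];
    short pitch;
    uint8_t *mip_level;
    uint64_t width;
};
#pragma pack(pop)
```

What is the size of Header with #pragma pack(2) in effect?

@0: stride [2B, align 2] → 2
@2: format [1B, align 1] → 3
@3: depth [1B, align 1] → 4
@4: channels [32B, align 2] → 36
@36: pitch [2B, align 2] → 38
@38: mip_level [4B, align 2] → 42
@42: width [8B, align 2] → 50
size 50, align 2

50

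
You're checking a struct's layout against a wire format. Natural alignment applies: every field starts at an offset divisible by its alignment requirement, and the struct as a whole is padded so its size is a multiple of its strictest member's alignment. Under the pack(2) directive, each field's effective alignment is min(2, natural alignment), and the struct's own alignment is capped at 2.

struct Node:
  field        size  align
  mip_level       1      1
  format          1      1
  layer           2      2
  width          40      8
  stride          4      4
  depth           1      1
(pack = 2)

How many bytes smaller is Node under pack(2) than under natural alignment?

natural layout:
  @0: mip_level [1B, align 1] → 1
  @1: format [1B, align 1] → 2
  @2: layer [2B, align 2] → 4
  +4 pad (align 8)
  @8: width [40B, align 8] → 48
  @48: stride [4B, align 4] → 52
  @52: depth [1B, align 1] → 53
  +3 tail pad (align 8)
  size 56, align 8
packed(2) layout:
  @0: mip_level [1B, align 1] → 1
  @1: format [1B, align 1] → 2
  @2: layer [2B, align 2] → 4
  @4: width [40B, align 2] → 44
  @44: stride [4B, align 2] → 48
  @48: depth [1B, align 1] → 49
  +1 tail pad (align 2)
  size 50, align 2
56 − 50 = 6

6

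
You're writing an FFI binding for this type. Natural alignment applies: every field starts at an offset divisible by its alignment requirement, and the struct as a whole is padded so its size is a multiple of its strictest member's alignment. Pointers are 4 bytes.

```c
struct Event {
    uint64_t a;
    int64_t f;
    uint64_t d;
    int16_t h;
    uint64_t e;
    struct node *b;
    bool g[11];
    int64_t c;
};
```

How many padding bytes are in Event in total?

a at 0 (size 8, align 8) → ends 8
f at 8 (size 8, align 8) → ends 16
d at 16 (size 8, align 8) → ends 24
h at 24 (size 2, align 2) → ends 26
pad 6 to align 8 for e
e at 32 (size 8, align 8) → ends 40
b at 40 (size 4, align 4) → ends 44
g at 44 (size 11, align 1) → ends 55
pad 1 to align 8 for c
c at 56 (size 8, align 8) → ends 64
total 64 bytes, alignment 8
data bytes 57, size 64 → padding 7

7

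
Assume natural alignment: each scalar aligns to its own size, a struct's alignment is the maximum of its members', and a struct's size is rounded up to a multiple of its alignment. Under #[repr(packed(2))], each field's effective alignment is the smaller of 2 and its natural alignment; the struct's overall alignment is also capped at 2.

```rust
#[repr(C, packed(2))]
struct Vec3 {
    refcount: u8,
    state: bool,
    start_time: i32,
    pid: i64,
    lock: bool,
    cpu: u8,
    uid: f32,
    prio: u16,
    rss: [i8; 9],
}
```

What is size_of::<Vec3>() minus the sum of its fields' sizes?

1

0..1  refcount  (1B, 1-aligned)
1..2  state  (1B, 1-aligned)
2..6  start_time  (4B, 2-aligned)
6..14  pid  (8B, 2-aligned)
14..15  lock  (1B, 1-aligned)
15..16  cpu  (1B, 1-aligned)
16..20  uid  (4B, 2-aligned)
20..22  prio  (2B, 2-aligned)
22..31  rss  (9B, 1-aligned)
31..32  -- tail padding (1B)
sizeof = 32, alignof = 2
data bytes 31, size 32 → padding 1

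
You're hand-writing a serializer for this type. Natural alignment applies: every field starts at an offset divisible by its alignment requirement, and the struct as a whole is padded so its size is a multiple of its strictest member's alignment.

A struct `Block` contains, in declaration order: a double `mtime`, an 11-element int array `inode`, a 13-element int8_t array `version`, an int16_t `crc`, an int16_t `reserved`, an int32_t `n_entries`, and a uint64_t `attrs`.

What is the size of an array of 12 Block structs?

@0: mtime [8B, align 8] → 8
@8: inode [44B, align 4] → 52
@52: version [13B, align 1] → 65
+1 pad (align 2)
@66: crc [2B, align 2] → 68
@68: reserved [2B, align 2] → 70
+2 pad (align 4)
@72: n_entries [4B, align 4] → 76
+4 pad (align 8)
@80: attrs [8B, align 8] → 88
size 88, align 8
array of 12: 12 × 88 = 1056

1056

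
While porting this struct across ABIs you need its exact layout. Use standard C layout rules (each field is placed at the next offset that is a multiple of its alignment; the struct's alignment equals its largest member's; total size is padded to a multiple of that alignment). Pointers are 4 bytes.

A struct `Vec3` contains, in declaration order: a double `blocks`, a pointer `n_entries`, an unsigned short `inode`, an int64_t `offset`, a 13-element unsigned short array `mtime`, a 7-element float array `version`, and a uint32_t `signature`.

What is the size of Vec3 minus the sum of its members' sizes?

8

blocks at 0 (size 8, align 8) → ends 8
n_entries at 8 (size 4, align 4) → ends 12
inode at 12 (size 2, align 2) → ends 14
pad 2 to align 8 for offset
offset at 16 (size 8, align 8) → ends 24
mtime at 24 (size 26, align 2) → ends 50
pad 2 to align 4 for version
version at 52 (size 28, align 4) → ends 80
signature at 80 (size 4, align 4) → ends 84
tail pad 4 to reach multiple of 8
total 88 bytes, alignment 8
data bytes 80, size 88 → padding 8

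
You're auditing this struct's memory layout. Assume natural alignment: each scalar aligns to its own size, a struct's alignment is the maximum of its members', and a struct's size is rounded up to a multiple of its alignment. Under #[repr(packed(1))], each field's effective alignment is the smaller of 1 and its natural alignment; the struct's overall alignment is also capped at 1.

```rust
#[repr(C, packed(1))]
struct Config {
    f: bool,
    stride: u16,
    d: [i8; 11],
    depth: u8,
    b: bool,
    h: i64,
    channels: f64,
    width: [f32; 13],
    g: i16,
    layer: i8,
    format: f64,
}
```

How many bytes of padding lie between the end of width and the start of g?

f at 0 (size 1, align 1) → ends 1
stride at 1 (size 2, align 1) → ends 3
d at 3 (size 11, align 1) → ends 14
depth at 14 (size 1, align 1) → ends 15
b at 15 (size 1, align 1) → ends 16
h at 16 (size 8, align 1) → ends 24
channels at 24 (size 8, align 1) → ends 32
width at 32 (size 52, align 1) → ends 84
g at 84 (size 2, align 1) → ends 86

0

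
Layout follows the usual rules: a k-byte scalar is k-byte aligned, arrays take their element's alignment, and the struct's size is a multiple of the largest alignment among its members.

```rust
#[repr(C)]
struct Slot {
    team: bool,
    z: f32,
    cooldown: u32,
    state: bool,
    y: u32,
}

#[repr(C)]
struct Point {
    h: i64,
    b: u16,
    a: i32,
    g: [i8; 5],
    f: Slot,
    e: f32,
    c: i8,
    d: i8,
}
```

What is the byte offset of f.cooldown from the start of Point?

32

Slot: 0..1  team  (1B, 1-aligned); 1..4  -- padding (3B); 4..8  z  (4B, 4-aligned); 8..12  cooldown  (4B, 4-aligned); 12..13  state  (1B, 1-aligned); 13..16  -- padding (3B); 16..20  y  (4B, 4-aligned); sizeof = 20, alignof = 4
0..8  h  (8B, 8-aligned)
8..10  b  (2B, 2-aligned)
10..12  -- padding (2B)
12..16  a  (4B, 4-aligned)
16..21  g  (5B, 1-aligned)
21..24  -- padding (3B)
24..44  f  (20B, 4-aligned)
within Slot: cooldown at 8
24 + 8 = 32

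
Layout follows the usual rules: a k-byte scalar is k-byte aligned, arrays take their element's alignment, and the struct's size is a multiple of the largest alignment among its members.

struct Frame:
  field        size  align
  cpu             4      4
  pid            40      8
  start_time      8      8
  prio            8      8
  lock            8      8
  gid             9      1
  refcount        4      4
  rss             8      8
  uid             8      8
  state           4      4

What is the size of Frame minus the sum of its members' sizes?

11

@0: cpu [4B, align 4] → 4
+4 pad (align 8)
@8: pid [40B, align 8] → 48
@48: start_time [8B, align 8] → 56
@56: prio [8B, align 8] → 64
@64: lock [8B, align 8] → 72
@72: gid [9B, align 1] → 81
+3 pad (align 4)
@84: refcount [4B, align 4] → 88
@88: rss [8B, align 8] → 96
@96: uid [8B, align 8] → 104
@104: state [4B, align 4] → 108
+4 tail pad (align 8)
size 112, align 8
data bytes 101, size 112 → padding 11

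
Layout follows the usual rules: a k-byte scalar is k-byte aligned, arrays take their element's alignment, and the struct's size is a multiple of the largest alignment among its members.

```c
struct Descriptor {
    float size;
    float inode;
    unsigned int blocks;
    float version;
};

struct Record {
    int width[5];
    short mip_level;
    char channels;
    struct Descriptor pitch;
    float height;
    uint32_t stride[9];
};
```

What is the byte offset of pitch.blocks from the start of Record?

Descriptor: @0: size [4B, align 4] → 4; @4: inode [4B, align 4] → 8; @8: blocks [4B, align 4] → 12; @12: version [4B, align 4] → 16; size 16, align 4
@0: width [20B, align 4] → 20
@20: mip_level [2B, align 2] → 22
@22: channels [1B, align 1] → 23
+1 pad (align 4)
@24: pitch [16B, align 4] → 40
within Descriptor: blocks at 8
24 + 8 = 32

32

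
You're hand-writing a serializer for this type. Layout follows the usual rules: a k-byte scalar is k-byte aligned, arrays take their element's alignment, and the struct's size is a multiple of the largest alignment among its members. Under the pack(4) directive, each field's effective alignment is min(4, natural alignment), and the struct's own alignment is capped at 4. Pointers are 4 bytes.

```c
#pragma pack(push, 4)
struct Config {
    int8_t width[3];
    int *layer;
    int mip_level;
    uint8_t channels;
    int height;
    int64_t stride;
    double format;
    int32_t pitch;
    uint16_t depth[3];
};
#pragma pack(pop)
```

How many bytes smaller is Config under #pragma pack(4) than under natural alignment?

natural layout:
  0..3  width  (3B, 1-aligned)
  3..4  -- padding (1B)
  4..8  layer  (4B, 4-aligned)
  8..12  mip_level  (4B, 4-aligned)
  12..13  channels  (1B, 1-aligned)
  13..16  -- padding (3B)
  16..20  height  (4B, 4-aligned)
  20..24  -- padding (4B)
  24..32  stride  (8B, 8-aligned)
  32..40  format  (8B, 8-aligned)
  40..44  pitch  (4B, 4-aligned)
  44..50  depth  (6B, 2-aligned)
  50..56  -- tail padding (6B)
  sizeof = 56, alignof = 8
packed(4) layout:
  0..3  width  (3B, 1-aligned)
  3..4  -- padding (1B)
  4..8  layer  (4B, 4-aligned)
  8..12  mip_level  (4B, 4-aligned)
  12..13  channels  (1B, 1-aligned)
  13..16  -- padding (3B)
  16..20  height  (4B, 4-aligned)
  20..28  stride  (8B, 4-aligned)
  28..36  format  (8B, 4-aligned)
  36..40  pitch  (4B, 4-aligned)
  40..46  depth  (6B, 2-aligned)
  46..48  -- tail padding (2B)
  sizeof = 48, alignof = 4
56 − 48 = 8

8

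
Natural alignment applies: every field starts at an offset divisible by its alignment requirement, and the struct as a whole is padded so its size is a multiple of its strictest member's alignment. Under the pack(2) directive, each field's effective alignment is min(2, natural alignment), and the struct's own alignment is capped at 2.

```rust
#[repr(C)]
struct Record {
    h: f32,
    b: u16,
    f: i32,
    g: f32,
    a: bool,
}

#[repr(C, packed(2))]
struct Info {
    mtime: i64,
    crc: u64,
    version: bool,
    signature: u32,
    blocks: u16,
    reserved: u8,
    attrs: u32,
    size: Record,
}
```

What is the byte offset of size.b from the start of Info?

34

Record: 0..4  h  (4B, 4-aligned); 4..6  b  (2B, 2-aligned); 6..8  -- padding (2B); 8..12  f  (4B, 4-aligned); 12..16  g  (4B, 4-aligned); 16..17  a  (1B, 1-aligned); 17..20  -- tail padding (3B); sizeof = 20, alignof = 4
0..8  mtime  (8B, 2-aligned)
8..16  crc  (8B, 2-aligned)
16..17  version  (1B, 1-aligned)
17..18  -- padding (1B)
18..22  signature  (4B, 2-aligned)
22..24  blocks  (2B, 2-aligned)
24..25  reserved  (1B, 1-aligned)
25..26  -- padding (1B)
26..30  attrs  (4B, 2-aligned)
30..50  size  (20B, 2-aligned)
within Record: b at 4
30 + 4 = 34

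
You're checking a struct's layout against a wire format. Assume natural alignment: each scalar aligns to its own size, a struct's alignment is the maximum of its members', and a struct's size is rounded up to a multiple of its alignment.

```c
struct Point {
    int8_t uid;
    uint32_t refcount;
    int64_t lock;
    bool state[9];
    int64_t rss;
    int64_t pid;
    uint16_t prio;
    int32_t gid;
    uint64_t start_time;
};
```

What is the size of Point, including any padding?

64 bytes

0..1  uid  (1B, 1-aligned)
1..4  -- padding (3B)
4..8  refcount  (4B, 4-aligned)
8..16  lock  (8B, 8-aligned)
16..25  state  (9B, 1-aligned)
25..32  -- padding (7B)
32..40  rss  (8B, 8-aligned)
40..48  pid  (8B, 8-aligned)
48..50  prio  (2B, 2-aligned)
50..52  -- padding (2B)
52..56  gid  (4B, 4-aligned)
56..64  start_time  (8B, 8-aligned)
sizeof = 64, alignof = 8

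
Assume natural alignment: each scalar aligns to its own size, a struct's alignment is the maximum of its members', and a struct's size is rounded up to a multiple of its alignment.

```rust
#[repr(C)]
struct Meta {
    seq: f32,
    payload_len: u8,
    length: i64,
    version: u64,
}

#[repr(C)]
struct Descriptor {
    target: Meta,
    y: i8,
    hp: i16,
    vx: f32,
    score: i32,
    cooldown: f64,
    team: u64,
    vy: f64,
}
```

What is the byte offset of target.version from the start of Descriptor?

Meta: @0: seq [4B, align 4] → 4; @4: payload_len [1B, align 1] → 5; +3 pad (align 8); @8: length [8B, align 8] → 16; @16: version [8B, align 8] → 24; size 24, align 8
@0: target [24B, align 8] → 24
within Meta: version at 16
0 + 16 = 16

16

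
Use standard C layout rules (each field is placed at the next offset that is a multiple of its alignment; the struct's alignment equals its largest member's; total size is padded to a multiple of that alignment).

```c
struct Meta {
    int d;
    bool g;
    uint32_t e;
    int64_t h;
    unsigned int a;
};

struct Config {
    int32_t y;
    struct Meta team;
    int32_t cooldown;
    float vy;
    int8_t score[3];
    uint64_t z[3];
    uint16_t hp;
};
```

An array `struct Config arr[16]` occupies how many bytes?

Meta: 0..4  d  (4B, 4-aligned); 4..5  g  (1B, 1-aligned); 5..8  -- padding (3B); 8..12  e  (4B, 4-aligned); 12..16  -- padding (4B); 16..24  h  (8B, 8-aligned); 24..28  a  (4B, 4-aligned); 28..32  -- tail padding (4B); sizeof = 32, alignof = 8
0..4  y  (4B, 4-aligned)
4..8  -- padding (4B)
8..40  team  (32B, 8-aligned)
40..44  cooldown  (4B, 4-aligned)
44..48  vy  (4B, 4-aligned)
48..51  score  (3B, 1-aligned)
51..56  -- padding (5B)
56..80  z  (24B, 8-aligned)
80..82  hp  (2B, 2-aligned)
82..88  -- tail padding (6B)
sizeof = 88, alignof = 8
array of 16: 16 × 88 = 1408

1408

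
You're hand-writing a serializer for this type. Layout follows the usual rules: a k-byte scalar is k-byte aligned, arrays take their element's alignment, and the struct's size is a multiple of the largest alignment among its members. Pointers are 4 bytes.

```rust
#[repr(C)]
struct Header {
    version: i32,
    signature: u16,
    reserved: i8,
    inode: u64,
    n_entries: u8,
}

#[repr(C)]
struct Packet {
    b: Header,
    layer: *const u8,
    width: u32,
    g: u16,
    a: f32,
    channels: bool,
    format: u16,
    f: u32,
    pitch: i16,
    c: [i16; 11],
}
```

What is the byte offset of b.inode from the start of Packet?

8

Header: 0..4  version  (4B, 4-aligned); 4..6  signature  (2B, 2-aligned); 6..7  reserved  (1B, 1-aligned); 7..8  -- padding (1B); 8..16  inode  (8B, 8-aligned); 16..17  n_entries  (1B, 1-aligned); 17..24  -- tail padding (7B); sizeof = 24, alignof = 8
0..24  b  (24B, 8-aligned)
within Header: inode at 8
0 + 8 = 8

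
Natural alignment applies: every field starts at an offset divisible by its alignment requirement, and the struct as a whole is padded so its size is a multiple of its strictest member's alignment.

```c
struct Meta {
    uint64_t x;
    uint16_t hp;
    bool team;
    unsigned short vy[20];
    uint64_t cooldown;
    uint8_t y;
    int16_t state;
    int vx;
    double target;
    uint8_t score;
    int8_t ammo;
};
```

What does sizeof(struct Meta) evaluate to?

x at 0 (size 8, align 8) → ends 8
hp at 8 (size 2, align 2) → ends 10
team at 10 (size 1, align 1) → ends 11
pad 1 to align 2 for vy
vy at 12 (size 40, align 2) → ends 52
pad 4 to align 8 for cooldown
cooldown at 56 (size 8, align 8) → ends 64
y at 64 (size 1, align 1) → ends 65
pad 1 to align 2 for state
state at 66 (size 2, align 2) → ends 68
vx at 68 (size 4, align 4) → ends 72
target at 72 (size 8, align 8) → ends 80
score at 80 (size 1, align 1) → ends 81
ammo at 81 (size 1, align 1) → ends 82
tail pad 6 to reach multiple of 8
total 88 bytes, alignment 8

88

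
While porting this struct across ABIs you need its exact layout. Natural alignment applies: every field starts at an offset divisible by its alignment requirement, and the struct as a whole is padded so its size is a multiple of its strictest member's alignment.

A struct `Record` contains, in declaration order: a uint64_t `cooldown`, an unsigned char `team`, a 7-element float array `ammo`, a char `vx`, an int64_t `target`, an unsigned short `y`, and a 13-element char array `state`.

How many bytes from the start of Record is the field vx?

40

cooldown at 0 (size 8, align 8) → ends 8
team at 8 (size 1, align 1) → ends 9
pad 3 to align 4 for ammo
ammo at 12 (size 28, align 4) → ends 40
vx at 40 (size 1, align 1) → ends 41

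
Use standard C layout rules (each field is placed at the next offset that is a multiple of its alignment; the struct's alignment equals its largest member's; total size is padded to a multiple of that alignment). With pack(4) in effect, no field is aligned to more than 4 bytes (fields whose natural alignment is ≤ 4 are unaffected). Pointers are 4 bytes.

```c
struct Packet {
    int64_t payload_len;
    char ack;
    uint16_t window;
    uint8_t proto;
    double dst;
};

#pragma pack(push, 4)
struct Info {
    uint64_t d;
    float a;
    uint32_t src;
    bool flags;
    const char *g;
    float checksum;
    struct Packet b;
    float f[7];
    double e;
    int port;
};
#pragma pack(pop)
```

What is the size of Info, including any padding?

92

Packet: @0: payload_len [8B, align 8] → 8; @8: ack [1B, align 1] → 9; +1 pad (align 2); @10: window [2B, align 2] → 12; @12: proto [1B, align 1] → 13; +3 pad (align 8); @16: dst [8B, align 8] → 24; size 24, align 8
@0: d [8B, align 4] → 8
@8: a [4B, align 4] → 12
@12: src [4B, align 4] → 16
@16: flags [1B, align 1] → 17
+3 pad (align 4)
@20: g [4B, align 4] → 24
@24: checksum [4B, align 4] → 28
@28: b [24B, align 4] → 52
@52: f [28B, align 4] → 80
@80: e [8B, align 4] → 88
@88: port [4B, align 4] → 92
size 92, align 4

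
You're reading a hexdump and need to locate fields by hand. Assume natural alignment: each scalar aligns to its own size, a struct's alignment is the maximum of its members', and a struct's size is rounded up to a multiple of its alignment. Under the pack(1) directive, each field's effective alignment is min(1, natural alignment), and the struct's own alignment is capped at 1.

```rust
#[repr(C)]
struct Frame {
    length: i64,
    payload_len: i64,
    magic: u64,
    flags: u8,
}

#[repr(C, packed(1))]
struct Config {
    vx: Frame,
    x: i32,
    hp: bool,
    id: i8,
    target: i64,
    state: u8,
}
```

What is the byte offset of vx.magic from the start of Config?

Frame: 0..8  length  (8B, 8-aligned); 8..16  payload_len  (8B, 8-aligned); 16..24  magic  (8B, 8-aligned); 24..25  flags  (1B, 1-aligned); 25..32  -- tail padding (7B); sizeof = 32, alignof = 8
0..32  vx  (32B, 1-aligned)
within Frame: magic at 16
0 + 16 = 16

16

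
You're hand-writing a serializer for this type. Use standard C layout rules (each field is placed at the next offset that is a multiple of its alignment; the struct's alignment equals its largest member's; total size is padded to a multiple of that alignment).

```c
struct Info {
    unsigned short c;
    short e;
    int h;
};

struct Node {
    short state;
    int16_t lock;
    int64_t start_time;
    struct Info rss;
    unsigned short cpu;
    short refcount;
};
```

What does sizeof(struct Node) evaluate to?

32

Info: c at 0 (size 2, align 2) → ends 2; e at 2 (size 2, align 2) → ends 4; h at 4 (size 4, align 4) → ends 8; total 8 bytes, alignment 4
state at 0 (size 2, align 2) → ends 2
lock at 2 (size 2, align 2) → ends 4
pad 4 to align 8 for start_time
start_time at 8 (size 8, align 8) → ends 16
rss at 16 (size 8, align 4) → ends 24
cpu at 24 (size 2, align 2) → ends 26
refcount at 26 (size 2, align 2) → ends 28
tail pad 4 to reach multiple of 8
total 32 bytes, alignment 8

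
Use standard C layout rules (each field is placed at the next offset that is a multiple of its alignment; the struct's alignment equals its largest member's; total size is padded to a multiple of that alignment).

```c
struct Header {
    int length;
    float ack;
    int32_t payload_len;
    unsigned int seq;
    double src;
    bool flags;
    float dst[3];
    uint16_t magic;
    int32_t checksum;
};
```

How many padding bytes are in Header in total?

length at 0 (size 4, align 4) → ends 4
ack at 4 (size 4, align 4) → ends 8
payload_len at 8 (size 4, align 4) → ends 12
seq at 12 (size 4, align 4) → ends 16
src at 16 (size 8, align 8) → ends 24
flags at 24 (size 1, align 1) → ends 25
pad 3 to align 4 for dst
dst at 28 (size 12, align 4) → ends 40
magic at 40 (size 2, align 2) → ends 42
pad 2 to align 4 for checksum
checksum at 44 (size 4, align 4) → ends 48
total 48 bytes, alignment 8
data bytes 43, size 48 → padding 5

5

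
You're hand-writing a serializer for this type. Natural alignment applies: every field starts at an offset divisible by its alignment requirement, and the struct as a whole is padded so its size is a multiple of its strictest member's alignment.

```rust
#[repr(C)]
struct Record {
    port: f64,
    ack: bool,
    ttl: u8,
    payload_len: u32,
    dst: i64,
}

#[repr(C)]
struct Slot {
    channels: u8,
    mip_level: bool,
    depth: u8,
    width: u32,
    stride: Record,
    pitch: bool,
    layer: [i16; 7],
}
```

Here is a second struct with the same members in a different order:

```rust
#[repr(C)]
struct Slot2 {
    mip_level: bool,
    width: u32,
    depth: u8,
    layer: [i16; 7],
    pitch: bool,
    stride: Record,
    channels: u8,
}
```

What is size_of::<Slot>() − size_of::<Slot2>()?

Record: @0: port [8B, align 8] → 8; @8: ack [1B, align 1] → 9; @9: ttl [1B, align 1] → 10; +2 pad (align 4); @12: payload_len [4B, align 4] → 16; @16: dst [8B, align 8] → 24; size 24, align 8
@0: channels [1B, align 1] → 1
@1: mip_level [1B, align 1] → 2
@2: depth [1B, align 1] → 3
+1 pad (align 4)
@4: width [4B, align 4] → 8
@8: stride [24B, align 8] → 32
@32: pitch [1B, align 1] → 33
+1 pad (align 2)
@34: layer [14B, align 2] → 48
size 48, align 8
— Slot2 —
@0: mip_level [1B, align 1] → 1
+3 pad (align 4)
@4: width [4B, align 4] → 8
@8: depth [1B, align 1] → 9
+1 pad (align 2)
@10: layer [14B, align 2] → 24
@24: pitch [1B, align 1] → 25
+7 pad (align 8)
@32: stride [24B, align 8] → 56
@56: channels [1B, align 1] → 57
+7 tail pad (align 8)
size 64, align 8
48 − 64 = -16

-16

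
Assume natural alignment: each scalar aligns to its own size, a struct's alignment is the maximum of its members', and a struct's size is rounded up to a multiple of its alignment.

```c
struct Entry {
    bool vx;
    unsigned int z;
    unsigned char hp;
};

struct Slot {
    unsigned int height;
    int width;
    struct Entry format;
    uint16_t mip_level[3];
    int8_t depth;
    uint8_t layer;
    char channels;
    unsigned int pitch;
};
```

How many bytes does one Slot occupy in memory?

36

Entry: vx at 0 (size 1, align 1) → ends 1; pad 3 to align 4 for z; z at 4 (size 4, align 4) → ends 8; hp at 8 (size 1, align 1) → ends 9; tail pad 3 to reach multiple of 4; total 12 bytes, alignment 4
height at 0 (size 4, align 4) → ends 4
width at 4 (size 4, align 4) → ends 8
format at 8 (size 12, align 4) → ends 20
mip_level at 20 (size 6, align 2) → ends 26
depth at 26 (size 1, align 1) → ends 27
layer at 27 (size 1, align 1) → ends 28
channels at 28 (size 1, align 1) → ends 29
pad 3 to align 4 for pitch
pitch at 32 (size 4, align 4) → ends 36
total 36 bytes, alignment 4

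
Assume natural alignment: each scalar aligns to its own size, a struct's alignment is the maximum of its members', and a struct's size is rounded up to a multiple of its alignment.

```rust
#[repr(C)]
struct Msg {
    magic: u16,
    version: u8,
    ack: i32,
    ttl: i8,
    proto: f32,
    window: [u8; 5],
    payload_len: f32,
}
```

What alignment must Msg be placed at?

4

member alignments: magic=2, version=1, ack=4, ttl=1, proto=4, window=1, payload_len=4
max = 4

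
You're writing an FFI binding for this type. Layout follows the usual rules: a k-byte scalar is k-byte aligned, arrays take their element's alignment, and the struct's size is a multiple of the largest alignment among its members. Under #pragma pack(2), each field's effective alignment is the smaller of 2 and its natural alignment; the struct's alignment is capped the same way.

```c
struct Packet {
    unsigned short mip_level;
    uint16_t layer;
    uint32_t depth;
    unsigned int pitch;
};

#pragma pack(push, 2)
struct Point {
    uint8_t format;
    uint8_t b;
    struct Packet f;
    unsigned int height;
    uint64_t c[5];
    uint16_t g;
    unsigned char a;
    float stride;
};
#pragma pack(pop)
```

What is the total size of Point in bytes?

66 bytes

Packet: mip_level at 0 (size 2, align 2) → ends 2; layer at 2 (size 2, align 2) → ends 4; depth at 4 (size 4, align 4) → ends 8; pitch at 8 (size 4, align 4) → ends 12; total 12 bytes, alignment 4
format at 0 (size 1, align 1) → ends 1
b at 1 (size 1, align 1) → ends 2
f at 2 (size 12, align 2) → ends 14
height at 14 (size 4, align 2) → ends 18
c at 18 (size 40, align 2) → ends 58
g at 58 (size 2, align 2) → ends 60
a at 60 (size 1, align 1) → ends 61
pad 1 to align 2 for stride
stride at 62 (size 4, align 2) → ends 66
total 66 bytes, alignment 2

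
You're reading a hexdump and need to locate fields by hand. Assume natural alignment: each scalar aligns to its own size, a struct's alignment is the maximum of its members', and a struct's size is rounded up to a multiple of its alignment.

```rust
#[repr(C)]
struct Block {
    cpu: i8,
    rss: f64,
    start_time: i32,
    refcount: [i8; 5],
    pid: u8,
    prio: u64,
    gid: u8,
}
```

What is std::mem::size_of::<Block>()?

cpu at 0 (size 1, align 1) → ends 1
pad 7 to align 8 for rss
rss at 8 (size 8, align 8) → ends 16
start_time at 16 (size 4, align 4) → ends 20
refcount at 20 (size 5, align 1) → ends 25
pid at 25 (size 1, align 1) → ends 26
pad 6 to align 8 for prio
prio at 32 (size 8, align 8) → ends 40
gid at 40 (size 1, align 1) → ends 41
tail pad 7 to reach multiple of 8
total 48 bytes, alignment 8

48 bytes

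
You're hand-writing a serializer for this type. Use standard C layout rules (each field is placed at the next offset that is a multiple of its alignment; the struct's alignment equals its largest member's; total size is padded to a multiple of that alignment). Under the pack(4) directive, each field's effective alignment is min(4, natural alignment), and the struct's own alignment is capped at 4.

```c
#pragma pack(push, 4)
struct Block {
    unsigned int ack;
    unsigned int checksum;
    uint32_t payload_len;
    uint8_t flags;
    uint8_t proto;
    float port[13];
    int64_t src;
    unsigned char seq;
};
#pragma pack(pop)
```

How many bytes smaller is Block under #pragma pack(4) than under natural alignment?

natural layout:
  @0: ack [4B, align 4] → 4
  @4: checksum [4B, align 4] → 8
  @8: payload_len [4B, align 4] → 12
  @12: flags [1B, align 1] → 13
  @13: proto [1B, align 1] → 14
  +2 pad (align 4)
  @16: port [52B, align 4] → 68
  +4 pad (align 8)
  @72: src [8B, align 8] → 80
  @80: seq [1B, align 1] → 81
  +7 tail pad (align 8)
  size 88, align 8
packed(4) layout:
  @0: ack [4B, align 4] → 4
  @4: checksum [4B, align 4] → 8
  @8: payload_len [4B, align 4] → 12
  @12: flags [1B, align 1] → 13
  @13: proto [1B, align 1] → 14
  +2 pad (align 4)
  @16: port [52B, align 4] → 68
  @68: src [8B, align 4] → 76
  @76: seq [1B, align 1] → 77
  +3 tail pad (align 4)
  size 80, align 4
88 − 80 = 8

8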